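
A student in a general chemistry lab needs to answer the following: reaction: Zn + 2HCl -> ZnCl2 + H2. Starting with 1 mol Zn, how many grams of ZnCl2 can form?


Mole ratio ZnCl2:Zn = 1:1
n(ZnCl2) = 1 × 1/1 = 1.000 mol
mass = 1.000 × 136.28 = 136.28 g

136.28 g


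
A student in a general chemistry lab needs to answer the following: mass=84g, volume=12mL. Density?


ρ = mass/volume
= 84/12
= 7.0 g/mL

7.0 g/mL


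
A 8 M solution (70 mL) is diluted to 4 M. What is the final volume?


C1V1 = C2V2
8 × 70 = 4 × V2
V2 = 560/4 = 140.0 mL

140.0 mL


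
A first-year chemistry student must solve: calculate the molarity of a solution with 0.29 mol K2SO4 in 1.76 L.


M = n/V = 0.29/1.76 = 0.165 mol/L

0.165 M


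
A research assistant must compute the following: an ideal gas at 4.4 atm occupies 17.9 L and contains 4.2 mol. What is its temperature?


PV = nRT  (R = 0.08206 L·atm/(mol·K))
T = PV/(nR) = 4.4×17.9/(4.2×0.08206)
= 78.76/0.344652
= 228.52 K

228.52 K


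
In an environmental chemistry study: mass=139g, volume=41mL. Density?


ρ = mass/volume
= 139/41
= 3.39 g/mL

3.39 g/mL


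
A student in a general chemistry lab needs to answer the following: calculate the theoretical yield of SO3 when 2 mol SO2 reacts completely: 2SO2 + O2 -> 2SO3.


Mole ratio SO3:SO2 = 2:2
n(SO3) = 2 × 2/2 = 2.000 mol
mass = 2.000 × 80.07 = 160.14 g

160.14 g


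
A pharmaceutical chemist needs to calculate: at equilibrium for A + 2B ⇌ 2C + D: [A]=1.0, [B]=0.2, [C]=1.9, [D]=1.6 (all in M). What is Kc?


Kc = [C]^2[D]/([A][B]^2)
= (1.9^2 × 1.6^1)/(1.0^1 × 0.2^2)
= 5.776/0.04
= 144.4

144.4


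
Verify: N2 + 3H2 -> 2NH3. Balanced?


Equation: N2 + 3H2 -> 2NH3
Check atoms: H: 6=6, N: 2=2
Balanced

Yes, balanced


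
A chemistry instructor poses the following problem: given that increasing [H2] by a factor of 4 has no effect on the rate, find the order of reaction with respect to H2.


rate ∝ [H2]^n
rate ∝ [H2]^0
Order in H2: 0

0


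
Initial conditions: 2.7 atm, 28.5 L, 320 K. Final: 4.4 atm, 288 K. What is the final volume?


P1V1/T1 = P2V2/T2
V2 = P1V1T2/(T1P2)
= 2.7×28.5×288/(320×4.4)
= 15.74 L

15.74 L


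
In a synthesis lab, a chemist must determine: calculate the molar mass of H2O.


M(H2O) = 2×1.008 + 1×16.0
= 2.02 + 16.0
= 18.02 g/mol

18.02 g/mol


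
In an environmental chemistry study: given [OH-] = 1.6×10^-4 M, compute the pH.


pOH = -log10([OH-]) = -log10(1.6×10^-4)
= 4 - log10(1.6) = 3.8
pH = 14 - pOH = 14 - 3.8 = 10.2

10.2


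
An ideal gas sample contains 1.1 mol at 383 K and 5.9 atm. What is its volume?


PV = nRT  (R = 0.08206 L·atm/(mol·K))
V = nRT/P = 1.1×0.08206×383/5.9
= 5.86 L

5.86 L


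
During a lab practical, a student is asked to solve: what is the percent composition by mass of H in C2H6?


M(C2H6) = 2×12.01 + 6×1.008 = 30.068 g/mol
Mass of H = 6 × 1.008 = 6.048 g/mol
% H = 6.048/30.068 × 100 = 20.11%

20.11%


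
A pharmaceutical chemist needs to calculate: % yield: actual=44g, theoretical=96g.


% yield = actual/theoretical × 100
= 44/96 × 100
= 45.83%

45.83%


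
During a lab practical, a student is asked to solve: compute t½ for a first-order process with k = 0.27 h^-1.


t½ = ln2/k = 0.693147/(0.27 h^-1)
= 2.567 h

2.567 h


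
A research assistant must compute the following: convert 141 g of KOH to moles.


M(KOH) = 56.11 g/mol
n = mass/M = 141/56.11 = 2.5129 mol

2.5129 mol


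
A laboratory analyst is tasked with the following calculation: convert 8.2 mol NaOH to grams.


M(NaOH) = 40.0 g/mol
mass = n × M = 8.2 × 40.0 = 328.00 g

328.00 g


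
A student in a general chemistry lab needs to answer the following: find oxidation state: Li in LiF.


Group 1 metal: +1
Oxidation number: +1

+1


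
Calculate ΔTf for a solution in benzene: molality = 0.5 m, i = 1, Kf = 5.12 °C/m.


ΔTf = Kf × m × i
= 5.12 × 0.5 × 1
= 2.56 °C

2.56 °C


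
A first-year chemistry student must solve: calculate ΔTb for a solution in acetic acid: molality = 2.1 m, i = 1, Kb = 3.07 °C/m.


ΔTb = Kb × m × i
= 3.07 × 2.1 × 1
= 6.447 °C

6.447 °C


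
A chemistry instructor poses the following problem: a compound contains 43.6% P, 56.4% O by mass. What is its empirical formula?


Assume 100 g sample. Moles of each element:
  P: 43.6/30.97 = 1.408 mol
  O: 56.4/16.0 = 3.525 mol
Divide by smallest (1.408):
  P: 1.408/1.408 = 1.0
  O: 3.525/1.408 = 2.5
Multiply all ratios by 2 to obtain whole numbers.
Empirical formula: P2O5

P2O5


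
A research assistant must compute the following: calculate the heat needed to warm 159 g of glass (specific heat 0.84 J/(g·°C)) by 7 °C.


q = mcΔT = 159 × 0.84 × 7
= 934.92 J

934.92 J


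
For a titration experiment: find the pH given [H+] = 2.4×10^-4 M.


pH = -log10([H+]) = -log10(2.4×10^-4)
= 4 - log10(2.4)
= 4 - 0.38
= 3.62

3.62


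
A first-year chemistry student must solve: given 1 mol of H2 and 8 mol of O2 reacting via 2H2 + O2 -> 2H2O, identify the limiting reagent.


Mole ratio available / coefficient:
  H2: 1/2 = 0.500
  O2: 8/1 = 8.000
Smaller ratio is limiting.

H2


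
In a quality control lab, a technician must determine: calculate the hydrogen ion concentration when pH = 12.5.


[H+] = 10^(-pH) = 10^(-12.5)
= 3.16×10^-13 M

3.16×10^-13 M


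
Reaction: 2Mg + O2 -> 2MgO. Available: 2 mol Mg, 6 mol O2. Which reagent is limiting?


Mole ratio available / coefficient:
  Mg: 2/2 = 1.000
  O2: 6/1 = 6.000
Smaller ratio is limiting.

Mg


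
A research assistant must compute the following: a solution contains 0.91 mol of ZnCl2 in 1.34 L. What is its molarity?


M = n/V = 0.91/1.34 = 0.679 mol/L

0.679 M


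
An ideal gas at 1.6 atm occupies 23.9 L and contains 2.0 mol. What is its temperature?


PV = nRT  (R = 0.08206 L·atm/(mol·K))
T = PV/(nR) = 1.6×23.9/(2.0×0.08206)
= 38.24/0.164120
= 233.00 K

233.00 K


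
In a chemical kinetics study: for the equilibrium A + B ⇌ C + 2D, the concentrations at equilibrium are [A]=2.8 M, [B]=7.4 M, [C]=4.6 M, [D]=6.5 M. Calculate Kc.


Kc = [C][D]^2/([A][B])
= (4.6^1 × 6.5^2)/(2.8^1 × 7.4^1)
= 194.35/20.72
= 9.380

9.380


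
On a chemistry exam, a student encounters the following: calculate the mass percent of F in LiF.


M(LiF) = 1×6.94 + 1×19.0 = 25.94 g/mol
Mass of F = 1 × 19.0 = 19.00 g/mol
% F = 19.00/25.94 × 100 = 73.25%

73.25%


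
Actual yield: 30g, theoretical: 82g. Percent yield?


% yield = actual/theoretical × 100
= 30/82 × 100
= 36.59%

36.59%


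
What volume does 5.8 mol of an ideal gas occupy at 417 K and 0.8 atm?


PV = nRT  (R = 0.08206 L·atm/(mol·K))
V = nRT/P = 5.8×0.08206×417/0.8
= 248.088 L

248.088 L


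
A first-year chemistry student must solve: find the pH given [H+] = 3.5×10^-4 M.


pH = -log10([H+]) = -log10(3.5×10^-4)
= 4 - log10(3.5)
= 4 - 0.54
= 3.46

3.46


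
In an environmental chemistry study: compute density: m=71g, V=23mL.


ρ = mass/volume
= 71/23
= 3.087 g/mL

3.087 g/mL


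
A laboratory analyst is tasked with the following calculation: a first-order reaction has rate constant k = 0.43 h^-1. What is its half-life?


t½ = ln2/k = 0.693147/(0.43 h^-1)
= 1.612 h

1.612 h


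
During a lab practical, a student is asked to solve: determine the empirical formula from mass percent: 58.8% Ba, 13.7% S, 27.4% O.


Assume 100 g sample. Moles of each element:
  Ba: 58.8/137.33 = 0.428 mol
  S: 13.7/32.07 = 0.427 mol
  O: 27.4/16.0 = 1.712 mol
Divide by smallest (0.427):
  Ba: 0.428/0.427 = 1.0
  S: 0.427/0.427 = 1.0
  O: 1.712/0.427 = 4.01
Empirical formula: BaSO4

BaSO4


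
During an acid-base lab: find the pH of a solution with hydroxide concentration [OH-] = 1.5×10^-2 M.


pOH = -log10([OH-]) = -log10(1.5×10^-2)
= 2 - log10(1.5) = 1.82
pH = 14 - pOH = 14 - 1.82 = 12.18

12.18


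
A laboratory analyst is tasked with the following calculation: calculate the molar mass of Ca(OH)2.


M(Ca(OH)2) = 1×40.08 + 2×16.0 + 2×1.008
= 40.08 + 32.0 + 2.02
= 74.1 g/mol

74.1 g/mol


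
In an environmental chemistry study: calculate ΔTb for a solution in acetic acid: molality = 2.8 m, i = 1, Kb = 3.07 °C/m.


ΔTb = Kb × m × i
= 3.07 × 2.8 × 1
= 8.596 °C

8.596 °C


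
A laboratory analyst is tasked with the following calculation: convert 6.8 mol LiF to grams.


M(LiF) = 25.94 g/mol
mass = n × M = 6.8 × 25.94 = 176.39 g

176.39 g


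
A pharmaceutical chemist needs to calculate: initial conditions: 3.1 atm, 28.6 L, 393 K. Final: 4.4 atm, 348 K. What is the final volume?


P1V1/T1 = P2V2/T2
V2 = P1V1T2/(T1P2)
= 3.1×28.6×348/(393×4.4)
= 17.843 L

17.843 L


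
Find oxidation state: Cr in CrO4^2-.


x + 4(-2) = -2, so x = +6
Oxidation number: +6

+6


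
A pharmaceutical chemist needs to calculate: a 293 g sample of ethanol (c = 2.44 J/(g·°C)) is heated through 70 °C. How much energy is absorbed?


q = mcΔT = 293 × 2.44 × 70
= 50044.40 J

50044.40 J


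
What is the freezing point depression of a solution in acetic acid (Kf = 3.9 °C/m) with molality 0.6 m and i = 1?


ΔTf = Kf × m × i
= 3.9 × 0.6 × 1
= 2.34 °C

2.34 °C


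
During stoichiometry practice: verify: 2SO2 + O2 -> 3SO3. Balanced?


Equation: 2SO2 + O2 -> 3SO3
Check atoms: O: 6≠9, S: 2≠3
Not balanced

No, not balanced


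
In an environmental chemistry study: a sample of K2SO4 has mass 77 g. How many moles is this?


M(K2SO4) = 174.27 g/mol
n = mass/M = 77/174.27 = 0.4418 mol

0.4418 mol


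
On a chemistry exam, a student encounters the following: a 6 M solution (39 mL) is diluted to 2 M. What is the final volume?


C1V1 = C2V2
6 × 39 = 2 × V2
V2 = 234/2 = 117.0 mL

117.0 mL


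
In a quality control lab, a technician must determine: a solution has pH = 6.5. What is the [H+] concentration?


[H+] = 10^(-pH) = 10^(-6.5)
= 3.16×10^-7 M

3.16×10^-7 M


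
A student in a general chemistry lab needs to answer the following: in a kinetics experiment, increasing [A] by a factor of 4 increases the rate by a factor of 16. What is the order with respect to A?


rate ∝ [A]^n
4^n = 16 → n = 2
Order in A: 2

2


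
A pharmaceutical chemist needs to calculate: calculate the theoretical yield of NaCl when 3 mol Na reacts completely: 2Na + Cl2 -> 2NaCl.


Mole ratio NaCl:Na = 2:2
n(NaCl) = 3 × 2/2 = 3.000 mol
mass = 3.000 × 58.44 = 175.32 g

175.32 g


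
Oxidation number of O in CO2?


O is usually -2
Oxidation number: -2

-2


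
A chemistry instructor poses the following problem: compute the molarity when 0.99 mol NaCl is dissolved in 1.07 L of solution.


M = n/V = 0.99/1.07 = 0.925 mol/L

0.925 M


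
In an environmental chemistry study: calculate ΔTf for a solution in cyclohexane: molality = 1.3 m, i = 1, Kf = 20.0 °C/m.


ΔTf = Kf × m × i
= 20.0 × 1.3 × 1
= 26.0 °C

26.0 °C


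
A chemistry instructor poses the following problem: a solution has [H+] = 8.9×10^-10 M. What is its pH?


pH = -log10([H+]) = -log10(8.9×10^-10)
= 10 - log10(8.9)
= 10 - 0.95
= 9.05

9.05


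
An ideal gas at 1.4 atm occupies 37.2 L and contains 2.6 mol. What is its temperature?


PV = nRT  (R = 0.08206 L·atm/(mol·K))
T = PV/(nR) = 1.4×37.2/(2.6×0.08206)
= 52.08/0.213356
= 244.10 K

244.10 K


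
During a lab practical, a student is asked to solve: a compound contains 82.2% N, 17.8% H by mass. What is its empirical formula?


Assume 100 g sample. Moles of each element:
  N: 82.2/14.01 = 5.867 mol
  H: 17.8/1.008 = 17.659 mol
Divide by smallest (5.867):
  N: 5.867/5.867 = 1.0
  H: 17.659/5.867 = 3.01
Empirical formula: NH3

NH3


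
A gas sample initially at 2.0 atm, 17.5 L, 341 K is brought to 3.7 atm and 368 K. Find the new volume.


P1V1/T1 = P2V2/T2
V2 = P1V1T2/(T1P2)
= 2.0×17.5×368/(341×3.7)
= 10.208 L

10.208 L


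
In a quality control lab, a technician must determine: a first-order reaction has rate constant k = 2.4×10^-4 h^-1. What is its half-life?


t½ = ln2/k = 0.693147/(2.4×10^-4 h^-1)
= 2888 h

2888 h


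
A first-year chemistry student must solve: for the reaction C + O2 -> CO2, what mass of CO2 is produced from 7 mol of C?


Mole ratio CO2:C = 1:1
n(CO2) = 7 × 1/1 = 7.000 mol
mass = 7.000 × 44.01 = 308.07 g

308.07 g


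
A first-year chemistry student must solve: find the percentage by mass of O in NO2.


M(NO2) = 1×14.01 + 2×16.0 = 46.01 g/mol
Mass of O = 2 × 16.0 = 32.00 g/mol
% O = 32.00/46.01 × 100 = 69.55%

69.55%


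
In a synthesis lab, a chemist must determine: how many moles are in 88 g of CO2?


M(CO2) = 44.01 g/mol
n = mass/M = 88/44.01 = 1.9995 mol

1.9995 mol


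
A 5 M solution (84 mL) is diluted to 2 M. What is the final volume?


C1V1 = C2V2
5 × 84 = 2 × V2
V2 = 420/2 = 210.0 mL

210.0 mL


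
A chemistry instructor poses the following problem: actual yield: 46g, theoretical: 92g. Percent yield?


% yield = actual/theoretical × 100
= 46/92 × 100
= 50.0%

50.0%


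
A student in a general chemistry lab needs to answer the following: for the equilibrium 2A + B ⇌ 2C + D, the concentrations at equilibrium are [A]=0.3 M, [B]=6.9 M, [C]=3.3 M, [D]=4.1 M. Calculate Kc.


Kc = [C]^2[D]/([A]^2[B])
= (3.3^2 × 4.1^1)/(0.3^2 × 6.9^1)
= 44.649/0.621
= 71.90

71.90


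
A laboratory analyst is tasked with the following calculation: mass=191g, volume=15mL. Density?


ρ = mass/volume
= 191/15
= 12.733 g/mL

12.733 g/mL


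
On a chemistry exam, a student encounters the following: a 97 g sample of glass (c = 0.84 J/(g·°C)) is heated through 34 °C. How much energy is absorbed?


q = mcΔT = 97 × 0.84 × 34
= 2770.32 J

2770.32 J


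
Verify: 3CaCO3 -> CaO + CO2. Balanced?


Equation: 3CaCO3 -> CaO + CO2
Check atoms: C: 3≠1, Ca: 3≠1, O: 9≠3
Not balanced

No, not balanced


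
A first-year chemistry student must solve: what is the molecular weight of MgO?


M(MgO) = 1×24.31 + 1×16.0
= 24.31 + 16.0
= 40.31 g/mol

40.31 g/mol


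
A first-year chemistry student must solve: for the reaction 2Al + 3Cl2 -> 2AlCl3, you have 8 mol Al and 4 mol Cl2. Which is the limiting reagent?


Mole ratio available / coefficient:
  Al: 8/2 = 4.000
  Cl2: 4/3 = 1.333
Smaller ratio is limiting.

Cl2


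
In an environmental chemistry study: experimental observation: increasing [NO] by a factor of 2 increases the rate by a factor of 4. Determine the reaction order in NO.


rate ∝ [NO]^n
2^n = 4 → n = 2
Order in NO: 2

2


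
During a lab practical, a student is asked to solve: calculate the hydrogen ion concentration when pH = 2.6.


[H+] = 10^(-pH) = 10^(-2.6)
= 2.51×10^-3 M

2.51×10^-3 M


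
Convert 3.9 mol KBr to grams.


M(KBr) = 119.0 g/mol
mass = n × M = 3.9 × 119.0 = 464.10 g

464.10 g


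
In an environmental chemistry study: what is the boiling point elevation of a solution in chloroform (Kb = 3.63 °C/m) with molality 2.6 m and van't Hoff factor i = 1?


ΔTb = Kb × m × i
= 3.63 × 2.6 × 1
= 9.438 °C

9.438 °C


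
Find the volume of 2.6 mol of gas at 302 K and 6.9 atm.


PV = nRT  (R = 0.08206 L·atm/(mol·K))
V = nRT/P = 2.6×0.08206×302/6.9
= 9.338 L

9.338 L


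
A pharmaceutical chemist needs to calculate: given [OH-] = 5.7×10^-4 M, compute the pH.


pOH = -log10([OH-]) = -log10(5.7×10^-4)
= 4 - log10(5.7) = 3.24
pH = 14 - pOH = 14 - 3.24 = 10.76

10.76


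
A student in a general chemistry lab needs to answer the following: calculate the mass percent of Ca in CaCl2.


M(CaCl2) = 1×40.08 + 2×35.45 = 110.98 g/mol
Mass of Ca = 1 × 40.08 = 40.08 g/mol
% Ca = 40.08/110.98 × 100 = 36.11%

36.11%


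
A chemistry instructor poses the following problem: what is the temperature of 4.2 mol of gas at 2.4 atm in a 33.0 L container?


PV = nRT  (R = 0.08206 L·atm/(mol·K))
T = PV/(nR) = 2.4×33.0/(4.2×0.08206)
= 79.20/0.344652
= 229.80 K

229.80 K


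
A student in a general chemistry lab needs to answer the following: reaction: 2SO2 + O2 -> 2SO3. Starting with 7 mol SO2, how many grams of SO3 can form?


Mole ratio SO3:SO2 = 2:2
n(SO3) = 7 × 2/2 = 7.000 mol
mass = 7.000 × 80.07 = 560.49 g

560.49 g


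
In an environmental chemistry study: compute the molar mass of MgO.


M(MgO) = 1×24.31 + 1×16.0
= 24.31 + 16.0
= 40.31 g/mol

40.31 g/mol


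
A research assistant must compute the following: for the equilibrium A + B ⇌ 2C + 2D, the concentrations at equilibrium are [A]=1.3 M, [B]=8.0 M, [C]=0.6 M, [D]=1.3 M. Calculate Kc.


Kc = [C]^2[D]^2/([A][B])
= (0.6^2 × 1.3^2)/(1.3^1 × 8.0^1)
= 0.6084/10.4
= 0.05850

0.05850


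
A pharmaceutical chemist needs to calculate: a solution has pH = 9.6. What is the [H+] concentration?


[H+] = 10^(-pH) = 10^(-9.6)
= 2.51×10^-10 M

2.51×10^-10 M


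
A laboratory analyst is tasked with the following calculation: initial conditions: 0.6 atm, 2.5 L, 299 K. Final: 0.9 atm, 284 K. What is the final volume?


P1V1/T1 = P2V2/T2
V2 = P1V1T2/(T1P2)
= 0.6×2.5×284/(299×0.9)
= 1.583 L

1.583 L


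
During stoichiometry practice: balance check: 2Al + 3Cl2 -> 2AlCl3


Equation: 2Al + 3Cl2 -> 2AlCl3
Check atoms: Al: 2=2, Cl: 6=6
Balanced

Yes, balanced


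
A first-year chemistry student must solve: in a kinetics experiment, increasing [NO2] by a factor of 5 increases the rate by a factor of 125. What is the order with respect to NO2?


rate ∝ [NO2]^n
5^n = 125 → n = 3
Order in NO2: 3

3


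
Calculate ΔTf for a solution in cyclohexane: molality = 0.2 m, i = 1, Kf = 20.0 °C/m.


ΔTf = Kf × m × i
= 20.0 × 0.2 × 1
= 4.0 °C

4.0 °C


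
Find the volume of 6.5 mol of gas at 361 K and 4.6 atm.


PV = nRT  (R = 0.08206 L·atm/(mol·K))
V = nRT/P = 6.5×0.08206×361/4.6
= 41.86 L

41.86 L


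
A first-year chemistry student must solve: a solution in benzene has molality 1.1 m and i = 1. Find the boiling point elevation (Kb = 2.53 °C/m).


ΔTb = Kb × m × i
= 2.53 × 1.1 × 1
= 2.783 °C

2.783 °C


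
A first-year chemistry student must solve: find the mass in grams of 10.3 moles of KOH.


M(KOH) = 56.11 g/mol
mass = n × M = 10.3 × 56.11 = 577.93 g

577.93 g


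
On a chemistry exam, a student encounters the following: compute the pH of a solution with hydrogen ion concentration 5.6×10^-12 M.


pH = -log10([H+]) = -log10(5.6×10^-12)
= 12 - log10(5.6)
= 12 - 0.75
= 11.25

11.25


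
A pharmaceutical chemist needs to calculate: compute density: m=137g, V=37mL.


ρ = mass/volume
= 137/37
= 3.703 g/mL

3.703 g/mL


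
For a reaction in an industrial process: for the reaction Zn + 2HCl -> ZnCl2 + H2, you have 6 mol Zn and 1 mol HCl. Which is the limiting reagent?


Mole ratio available / coefficient:
  Zn: 6/1 = 6.000
  HCl: 1/2 = 0.500
Smaller ratio is limiting.

HCl


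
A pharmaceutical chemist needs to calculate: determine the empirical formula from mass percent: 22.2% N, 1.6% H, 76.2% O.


Assume 100 g sample. Moles of each element:
  N: 22.2/14.01 = 1.585 mol
  H: 1.6/1.008 = 1.587 mol
  O: 76.2/16.0 = 4.763 mol
Divide by smallest (1.585):
  N: 1.585/1.585 = 1.0
  H: 1.587/1.585 = 1.0
  O: 4.763/1.585 = 3.01
Empirical formula: HNO3

HNO3


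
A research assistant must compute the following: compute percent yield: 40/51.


% yield = actual/theoretical × 100
= 40/51 × 100
= 78.43%

78.43%


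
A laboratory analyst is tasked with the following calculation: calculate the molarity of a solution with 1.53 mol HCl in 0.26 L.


M = n/V = 1.53/0.26 = 5.885 mol/L

5.885 M


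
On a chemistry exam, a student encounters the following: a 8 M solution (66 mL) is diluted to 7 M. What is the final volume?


C1V1 = C2V2
8 × 66 = 7 × V2
V2 = 528/7 = 75.43 mL

75.43 mL


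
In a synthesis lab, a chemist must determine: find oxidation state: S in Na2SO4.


2(+1) + x + 4(-2) = 0, so x = +6
Oxidation number: +6

+6


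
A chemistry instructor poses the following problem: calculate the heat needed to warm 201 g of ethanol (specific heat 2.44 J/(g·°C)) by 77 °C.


q = mcΔT = 201 × 2.44 × 77
= 37763.88 J

37763.88 J


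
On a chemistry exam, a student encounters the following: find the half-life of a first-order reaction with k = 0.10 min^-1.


t½ = ln2/k = 0.693147/(0.10 min^-1)
= 6.931 min

6.931 min


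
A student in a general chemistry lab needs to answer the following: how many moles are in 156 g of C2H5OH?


M(C2H5OH) = 46.07 g/mol
n = mass/M = 156/46.07 = 3.3862 mol

3.3862 mol


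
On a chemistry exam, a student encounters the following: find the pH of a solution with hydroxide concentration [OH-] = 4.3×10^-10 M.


pOH = -log10([OH-]) = -log10(4.3×10^-10)
= 10 - log10(4.3) = 9.37
pH = 14 - pOH = 14 - 9.37 = 4.63

4.63


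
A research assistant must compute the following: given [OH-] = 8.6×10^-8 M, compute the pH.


pOH = -log10([OH-]) = -log10(8.6×10^-8)
= 8 - log10(8.6) = 7.07
pH = 14 - pOH = 14 - 7.07 = 6.93

6.93


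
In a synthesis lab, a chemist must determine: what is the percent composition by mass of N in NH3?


M(NH3) = 1×14.01 + 3×1.008 = 17.034 g/mol
Mass of N = 1 × 14.01 = 14.01 g/mol
% N = 14.01/17.034 × 100 = 82.25%

82.25%


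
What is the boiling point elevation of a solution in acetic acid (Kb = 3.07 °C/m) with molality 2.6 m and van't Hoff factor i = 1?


ΔTb = Kb × m × i
= 3.07 × 2.6 × 1
= 7.982 °C

7.982 °C


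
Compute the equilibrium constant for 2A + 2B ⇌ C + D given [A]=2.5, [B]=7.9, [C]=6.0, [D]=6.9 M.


Kc = [C][D]/([A]^2[B]^2)
= (6.0^1 × 6.9^1)/(2.5^2 × 7.9^2)
= 41.4/390.0625
= 0.1061

0.1061


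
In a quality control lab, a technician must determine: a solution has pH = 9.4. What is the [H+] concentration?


[H+] = 10^(-pH) = 10^(-9.4)
= 3.98×10^-10 M

3.98×10^-10 M


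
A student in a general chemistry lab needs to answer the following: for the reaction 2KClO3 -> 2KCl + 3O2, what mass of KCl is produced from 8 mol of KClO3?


Mole ratio KCl:KClO3 = 2:2
n(KCl) = 8 × 2/2 = 8.000 mol
mass = 8.000 × 74.55 = 596.4 g

596.4 g


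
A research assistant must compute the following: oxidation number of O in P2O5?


O is usually -2
Oxidation number: -2

-2


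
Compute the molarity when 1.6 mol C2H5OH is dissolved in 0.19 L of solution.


M = n/V = 1.6/0.19 = 8.421 mol/L

8.421 M


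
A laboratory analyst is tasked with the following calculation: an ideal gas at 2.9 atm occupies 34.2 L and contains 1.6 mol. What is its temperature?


PV = nRT  (R = 0.08206 L·atm/(mol·K))
T = PV/(nR) = 2.9×34.2/(1.6×0.08206)
= 99.18/0.131296
= 755.39 K

755.39 K


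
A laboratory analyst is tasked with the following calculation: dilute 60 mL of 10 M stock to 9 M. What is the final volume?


C1V1 = C2V2
10 × 60 = 9 × V2
V2 = 600/9 = 66.67 mL

66.67 mL


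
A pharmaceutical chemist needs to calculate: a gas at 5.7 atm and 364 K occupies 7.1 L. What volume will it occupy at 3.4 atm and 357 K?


P1V1/T1 = P2V2/T2
V2 = P1V1T2/(T1P2)
= 5.7×7.1×357/(364×3.4)
= 11.674 L

11.674 L


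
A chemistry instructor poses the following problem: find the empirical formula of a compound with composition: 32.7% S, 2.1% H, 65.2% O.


Assume 100 g sample. Moles of each element:
  S: 32.7/32.07 = 1.02 mol
  H: 2.1/1.008 = 2.083 mol
  O: 65.2/16.0 = 4.075 mol
Divide by smallest (1.02):
  S: 1.02/1.02 = 1.0
  H: 2.083/1.02 = 2.04
  O: 4.075/1.02 = 4.0
Empirical formula: H2SO4

H2SO4


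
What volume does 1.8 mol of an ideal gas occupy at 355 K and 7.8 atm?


PV = nRT  (R = 0.08206 L·atm/(mol·K))
V = nRT/P = 1.8×0.08206×355/7.8
= 6.723 L

6.723 L


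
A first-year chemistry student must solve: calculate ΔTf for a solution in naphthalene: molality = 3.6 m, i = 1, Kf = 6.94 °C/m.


ΔTf = Kf × m × i
= 6.94 × 3.6 × 1
= 24.984 °C

24.984 °C


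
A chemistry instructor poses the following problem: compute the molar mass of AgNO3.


M(AgNO3) = 1×107.87 + 1×14.01 + 3×16.0
= 107.87 + 14.01 + 48.0
= 169.88 g/mol

169.88 g/mol


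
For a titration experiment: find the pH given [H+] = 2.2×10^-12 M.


pH = -log10([H+]) = -log10(2.2×10^-12)
= 12 - log10(2.2)
= 12 - 0.34
= 11.66

11.66


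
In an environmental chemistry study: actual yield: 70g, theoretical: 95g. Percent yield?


% yield = actual/theoretical × 100
= 70/95 × 100
= 73.68%

73.68%


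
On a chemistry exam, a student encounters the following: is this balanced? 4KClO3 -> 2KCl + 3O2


Equation: 4KClO3 -> 2KCl + 3O2
Check atoms: Cl: 4≠2, K: 4≠2, O: 12≠6
Not balanced

No, not balanced


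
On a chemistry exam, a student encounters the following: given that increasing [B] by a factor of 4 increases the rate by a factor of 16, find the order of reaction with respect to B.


rate ∝ [B]^n
4^n = 16 → n = 2
Order in B: 2

2


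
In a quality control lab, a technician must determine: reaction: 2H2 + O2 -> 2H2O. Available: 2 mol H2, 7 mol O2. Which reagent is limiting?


Mole ratio available / coefficient:
  H2: 2/2 = 1.000
  O2: 7/1 = 7.000
Smaller ratio is limiting.

H2


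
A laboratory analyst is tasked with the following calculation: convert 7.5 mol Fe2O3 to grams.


M(Fe2O3) = 159.7 g/mol
mass = n × M = 7.5 × 159.7 = 1197.75 g

1197.75 g


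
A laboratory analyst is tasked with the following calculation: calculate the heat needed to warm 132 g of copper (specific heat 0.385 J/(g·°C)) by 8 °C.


q = mcΔT = 132 × 0.385 × 8
= 406.56 J

406.56 J


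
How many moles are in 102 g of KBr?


M(KBr) = 119.0 g/mol
n = mass/M = 102/119.0 = 0.8571 mol

0.8571 mol


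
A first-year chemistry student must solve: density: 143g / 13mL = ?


ρ = mass/volume
= 143/13
= 11.0 g/mL

11.0 g/mL


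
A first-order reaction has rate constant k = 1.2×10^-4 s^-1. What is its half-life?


t½ = ln2/k = 0.693147/(1.2×10^-4 s^-1)
= 5776 s

5776 s


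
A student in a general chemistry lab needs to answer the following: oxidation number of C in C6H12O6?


6x + 12(+1) + 6(-2) = 0, so x = +0
Oxidation number: +0

+0


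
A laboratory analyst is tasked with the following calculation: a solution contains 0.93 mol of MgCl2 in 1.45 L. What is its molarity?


M = n/V = 0.93/1.45 = 0.641 mol/L

0.641 M


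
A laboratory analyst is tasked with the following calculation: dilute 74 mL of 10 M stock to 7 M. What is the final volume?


C1V1 = C2V2
10 × 74 = 7 × V2
V2 = 740/7 = 105.71 mL

105.71 mL


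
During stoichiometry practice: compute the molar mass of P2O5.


M(P2O5) = 2×30.97 + 5×16.0
= 61.94 + 80.0
= 141.94 g/mol

141.94 g/mol


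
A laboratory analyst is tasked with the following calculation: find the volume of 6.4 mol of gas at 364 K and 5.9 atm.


PV = nRT  (R = 0.08206 L·atm/(mol·K))
V = nRT/P = 6.4×0.08206×364/5.9
= 32.401 L

32.401 L


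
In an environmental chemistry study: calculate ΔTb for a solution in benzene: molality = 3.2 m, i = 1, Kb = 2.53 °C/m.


ΔTb = Kb × m × i
= 2.53 × 3.2 × 1
= 8.096 °C

8.096 °C


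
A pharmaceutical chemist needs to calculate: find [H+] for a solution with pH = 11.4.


[H+] = 10^(-pH) = 10^(-11.4)
= 3.98×10^-12 M

3.98×10^-12 M


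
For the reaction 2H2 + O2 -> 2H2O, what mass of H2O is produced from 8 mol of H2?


Mole ratio H2O:H2 = 2:2
n(H2O) = 8 × 2/2 = 8.000 mol
mass = 8.000 × 18.02 = 144.16 g

144.16 g


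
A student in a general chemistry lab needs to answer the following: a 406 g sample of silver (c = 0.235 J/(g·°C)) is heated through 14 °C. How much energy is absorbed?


q = mcΔT = 406 × 0.235 × 14
= 1335.74 J

1335.74 J


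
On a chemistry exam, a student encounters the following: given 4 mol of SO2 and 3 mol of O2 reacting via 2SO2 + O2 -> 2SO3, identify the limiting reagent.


Mole ratio available / coefficient:
  SO2: 4/2 = 2.000
  O2: 3/1 = 3.000
Smaller ratio is limiting.

SO2


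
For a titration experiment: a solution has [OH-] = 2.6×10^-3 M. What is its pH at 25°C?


pOH = -log10([OH-]) = -log10(2.6×10^-3)
= 3 - log10(2.6) = 2.59
pH = 14 - pOH = 14 - 2.59 = 11.41

11.41


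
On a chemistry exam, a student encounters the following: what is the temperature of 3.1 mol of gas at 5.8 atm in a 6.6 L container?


PV = nRT  (R = 0.08206 L·atm/(mol·K))
T = PV/(nR) = 5.8×6.6/(3.1×0.08206)
= 38.28/0.254386
= 150.48 K

150.48 K


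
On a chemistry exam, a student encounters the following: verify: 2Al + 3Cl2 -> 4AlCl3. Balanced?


Equation: 2Al + 3Cl2 -> 4AlCl3
Check atoms: Al: 2≠4, Cl: 6≠12
Not balanced

No, not balanced


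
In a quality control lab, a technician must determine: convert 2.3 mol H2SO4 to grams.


M(H2SO4) = 98.09 g/mol
mass = n × M = 2.3 × 98.09 = 225.61 g

225.61 g


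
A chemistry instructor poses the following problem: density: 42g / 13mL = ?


ρ = mass/volume
= 42/13
= 3.231 g/mL

3.231 g/mL


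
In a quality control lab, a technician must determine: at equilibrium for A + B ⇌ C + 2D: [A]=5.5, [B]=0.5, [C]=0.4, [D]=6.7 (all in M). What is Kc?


Kc = [C][D]^2/([A][B])
= (0.4^1 × 6.7^2)/(5.5^1 × 0.5^1)
= 17.956/2.75
= 6.529

6.529


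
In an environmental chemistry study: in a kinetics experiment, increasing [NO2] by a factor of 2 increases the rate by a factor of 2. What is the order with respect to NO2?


rate ∝ [NO2]^n
2^n = 2 → n = 1
Order in NO2: 1

1


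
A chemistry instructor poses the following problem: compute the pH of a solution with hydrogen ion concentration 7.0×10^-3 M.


pH = -log10([H+]) = -log10(7.0×10^-3)
= 3 - log10(7.0)
= 3 - 0.85
= 2.15

2.15


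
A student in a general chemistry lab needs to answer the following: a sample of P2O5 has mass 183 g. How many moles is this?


M(P2O5) = 141.94 g/mol
n = mass/M = 183/141.94 = 1.2893 mol

1.2893 mol


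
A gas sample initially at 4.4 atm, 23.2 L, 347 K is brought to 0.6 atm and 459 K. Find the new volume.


P1V1/T1 = P2V2/T2
V2 = P1V1T2/(T1P2)
= 4.4×23.2×459/(347×0.6)
= 225.047 L

225.047 L


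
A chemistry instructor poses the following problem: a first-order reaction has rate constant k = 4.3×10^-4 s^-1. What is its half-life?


t½ = ln2/k = 0.693147/(4.3×10^-4 s^-1)
= 1612 s

1612 s


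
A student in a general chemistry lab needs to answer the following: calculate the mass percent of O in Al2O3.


M(Al2O3) = 2×26.98 + 3×16.0 = 101.96 g/mol
Mass of O = 3 × 16.0 = 48.00 g/mol
% O = 48.00/101.96 × 100 = 47.08%

47.08%


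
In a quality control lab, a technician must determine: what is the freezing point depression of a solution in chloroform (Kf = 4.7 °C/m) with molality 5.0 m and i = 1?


ΔTf = Kf × m × i
= 4.7 × 5.0 × 1
= 23.5 °C

23.5 °C


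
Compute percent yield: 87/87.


% yield = actual/theoretical × 100
= 87/87 × 100
= 100.0%

100.0%


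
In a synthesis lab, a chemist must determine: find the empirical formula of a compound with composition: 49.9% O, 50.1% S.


Assume 100 g sample. Moles of each element:
  O: 49.9/16.0 = 3.119 mol
  S: 50.1/32.07 = 1.562 mol
Divide by smallest (1.562):
  O: 3.119/1.562 = 2.0
  S: 1.562/1.562 = 1.0
Empirical formula: SO2

SO2


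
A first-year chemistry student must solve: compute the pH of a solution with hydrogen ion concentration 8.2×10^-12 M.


pH = -log10([H+]) = -log10(8.2×10^-12)
= 12 - log10(8.2)
= 12 - 0.91
= 11.09

11.09


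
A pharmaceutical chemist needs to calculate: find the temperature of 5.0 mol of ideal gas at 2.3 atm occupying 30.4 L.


PV = nRT  (R = 0.08206 L·atm/(mol·K))
T = PV/(nR) = 2.3×30.4/(5.0×0.08206)
= 69.92/0.410300
= 170.41 K

170.41 K


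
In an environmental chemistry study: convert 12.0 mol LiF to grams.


M(LiF) = 25.94 g/mol
mass = n × M = 12.0 × 25.94 = 311.28 g

311.28 g


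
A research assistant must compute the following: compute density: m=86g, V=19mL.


ρ = mass/volume
= 86/19
= 4.526 g/mL

4.526 g/mL


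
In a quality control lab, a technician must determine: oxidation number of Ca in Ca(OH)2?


Group 2 metal: +2
Oxidation number: +2

+2


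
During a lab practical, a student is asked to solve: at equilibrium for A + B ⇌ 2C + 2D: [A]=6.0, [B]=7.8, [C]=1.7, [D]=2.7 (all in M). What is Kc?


Kc = [C]^2[D]^2/([A][B])
= (1.7^2 × 2.7^2)/(6.0^1 × 7.8^1)
= 21.0681/46.8
= 0.4502

0.4502


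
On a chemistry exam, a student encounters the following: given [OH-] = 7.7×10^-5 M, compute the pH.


pOH = -log10([OH-]) = -log10(7.7×10^-5)
= 5 - log10(7.7) = 4.11
pH = 14 - pOH = 14 - 4.11 = 9.89

9.89


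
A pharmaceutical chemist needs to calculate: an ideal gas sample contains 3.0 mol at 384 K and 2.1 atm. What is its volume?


PV = nRT  (R = 0.08206 L·atm/(mol·K))
V = nRT/P = 3.0×0.08206×384/2.1
= 45.016 L

45.016 L


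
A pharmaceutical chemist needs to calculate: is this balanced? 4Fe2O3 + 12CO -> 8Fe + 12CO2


Equation: 4Fe2O3 + 12CO -> 8Fe + 12CO2
Check atoms: C: 12=12, Fe: 8=8, O: 24=24
Balanced

Yes, balanced


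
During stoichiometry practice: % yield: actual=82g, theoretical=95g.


% yield = actual/theoretical × 100
= 82/95 × 100
= 86.32%

86.32%


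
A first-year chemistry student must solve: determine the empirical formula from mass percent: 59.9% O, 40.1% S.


Assume 100 g sample. Moles of each element:
  O: 59.9/16.0 = 3.744 mol
  S: 40.1/32.07 = 1.25 mol
Divide by smallest (1.25):
  O: 3.744/1.25 = 3.0
  S: 1.25/1.25 = 1.0
Empirical formula: SO3

SO3


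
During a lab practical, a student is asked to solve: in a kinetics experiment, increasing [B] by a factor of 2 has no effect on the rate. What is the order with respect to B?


rate ∝ [B]^n
rate ∝ [B]^0
Order in B: 0

0


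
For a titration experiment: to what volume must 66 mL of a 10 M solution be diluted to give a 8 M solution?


C1V1 = C2V2
10 × 66 = 8 × V2
V2 = 660/8 = 82.5 mL

82.5 mL


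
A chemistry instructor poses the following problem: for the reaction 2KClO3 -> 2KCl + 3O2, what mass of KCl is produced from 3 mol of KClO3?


Mole ratio KCl:KClO3 = 2:2
n(KCl) = 3 × 2/2 = 3.000 mol
mass = 3.000 × 74.55 = 223.65 g

223.65 g


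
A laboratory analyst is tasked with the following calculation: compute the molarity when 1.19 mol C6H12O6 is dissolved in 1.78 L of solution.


M = n/V = 1.19/1.78 = 0.669 mol/L

0.669 M


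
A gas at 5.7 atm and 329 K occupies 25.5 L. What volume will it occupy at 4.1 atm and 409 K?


P1V1/T1 = P2V2/T2
V2 = P1V1T2/(T1P2)
= 5.7×25.5×409/(329×4.1)
= 44.072 L

44.072 L


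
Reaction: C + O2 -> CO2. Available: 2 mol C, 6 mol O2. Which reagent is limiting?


Mole ratio available / coefficient:
  C: 2/1 = 2.000
  O2: 6/1 = 6.000
Smaller ratio is limiting.

C


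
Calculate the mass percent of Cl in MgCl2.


M(MgCl2) = 1×24.31 + 2×35.45 = 95.21 g/mol
Mass of Cl = 2 × 35.45 = 70.90 g/mol
% Cl = 70.90/95.21 × 100 = 74.47%

74.47%


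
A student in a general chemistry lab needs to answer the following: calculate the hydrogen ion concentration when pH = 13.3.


[H+] = 10^(-pH) = 10^(-13.3)
= 5.01×10^-14 M

5.01×10^-14 M


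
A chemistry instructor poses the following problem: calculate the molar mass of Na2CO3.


M(Na2CO3) = 2×22.99 + 1×12.01 + 3×16.0
= 45.98 + 12.01 + 48.0
= 105.99 g/mol

105.99 g/mol


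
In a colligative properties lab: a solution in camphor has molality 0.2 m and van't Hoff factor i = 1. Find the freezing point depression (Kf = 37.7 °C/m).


ΔTf = Kf × m × i
= 37.7 × 0.2 × 1
= 7.54 °C

7.54 °C


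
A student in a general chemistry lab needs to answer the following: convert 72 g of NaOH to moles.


M(NaOH) = 40.0 g/mol
n = mass/M = 72/40.0 = 1.8 mol

1.8 mol


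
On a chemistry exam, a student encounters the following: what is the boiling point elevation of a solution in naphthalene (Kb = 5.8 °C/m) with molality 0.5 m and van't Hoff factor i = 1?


ΔTb = Kb × m × i
= 5.8 × 0.5 × 1
= 2.9 °C

2.9 °C


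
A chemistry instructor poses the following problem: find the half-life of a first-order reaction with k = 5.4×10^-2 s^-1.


t½ = ln2/k = 0.693147/(5.4×10^-2 s^-1)
= 12.84 s

12.84 s


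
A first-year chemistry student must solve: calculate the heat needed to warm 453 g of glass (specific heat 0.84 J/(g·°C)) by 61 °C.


q = mcΔT = 453 × 0.84 × 61
= 23211.72 J

23211.72 J


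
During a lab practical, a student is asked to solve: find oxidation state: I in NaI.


halide: -1
Oxidation number: -1

-1


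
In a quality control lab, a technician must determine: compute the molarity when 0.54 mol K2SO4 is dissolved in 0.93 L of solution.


M = n/V = 0.54/0.93 = 0.581 mol/L

0.581 M


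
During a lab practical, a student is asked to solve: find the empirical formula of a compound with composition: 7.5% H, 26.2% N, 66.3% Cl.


Assume 100 g sample. Moles of each element:
  H: 7.5/1.008 = 7.44 mol
  N: 26.2/14.01 = 1.87 mol
  Cl: 66.3/35.45 = 1.87 mol
Divide by smallest (1.87):
  H: 7.44/1.87 = 3.98
  N: 1.87/1.87 = 1.0
  Cl: 1.87/1.87 = 1.0
Empirical formula: NH4Cl

NH4Cl


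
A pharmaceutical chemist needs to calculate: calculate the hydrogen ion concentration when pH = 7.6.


[H+] = 10^(-pH) = 10^(-7.6)
= 2.51×10^-8 M

2.51×10^-8 M


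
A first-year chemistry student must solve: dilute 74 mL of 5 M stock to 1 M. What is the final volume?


C1V1 = C2V2
5 × 74 = 1 × V2
V2 = 370/1 = 370.0 mL

370.0 mL


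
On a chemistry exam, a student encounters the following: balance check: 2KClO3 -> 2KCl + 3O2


Equation: 2KClO3 -> 2KCl + 3O2
Check atoms: Cl: 2=2, K: 2=2, O: 6=6
Balanced

Yes, balanced


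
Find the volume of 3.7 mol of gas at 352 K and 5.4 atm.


PV = nRT  (R = 0.08206 L·atm/(mol·K))
V = nRT/P = 3.7×0.08206×352/5.4
= 19.792 L

19.792 L


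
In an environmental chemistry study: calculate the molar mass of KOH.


M(KOH) = 1×39.1 + 1×16.0 + 1×1.008
= 39.1 + 16.0 + 1.01
= 56.11 g/mol

56.11 g/mol


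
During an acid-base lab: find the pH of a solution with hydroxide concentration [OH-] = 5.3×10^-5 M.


pOH = -log10([OH-]) = -log10(5.3×10^-5)
= 5 - log10(5.3) = 4.28
pH = 14 - pOH = 14 - 4.28 = 9.72

9.72


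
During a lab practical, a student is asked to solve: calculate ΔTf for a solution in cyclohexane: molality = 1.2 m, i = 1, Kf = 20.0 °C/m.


ΔTf = Kf × m × i
= 20.0 × 1.2 × 1
= 24.0 °C

24.0 °C


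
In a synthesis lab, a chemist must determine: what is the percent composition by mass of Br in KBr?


M(KBr) = 1×39.1 + 1×79.9 = 119.00 g/mol
Mass of Br = 1 × 79.9 = 79.90 g/mol
% Br = 79.90/119.00 × 100 = 67.14%

67.14%


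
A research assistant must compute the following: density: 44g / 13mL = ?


ρ = mass/volume
= 44/13
= 3.385 g/mL

3.385 g/mL


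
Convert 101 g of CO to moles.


M(CO) = 28.01 g/mol
n = mass/M = 101/28.01 = 3.6059 mol

3.6059 mol


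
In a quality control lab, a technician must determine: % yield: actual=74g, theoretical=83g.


% yield = actual/theoretical × 100
= 74/83 × 100
= 89.16%

89.16%


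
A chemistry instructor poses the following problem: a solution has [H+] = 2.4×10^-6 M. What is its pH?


pH = -log10([H+]) = -log10(2.4×10^-6)
= 6 - log10(2.4)
= 6 - 0.38
= 5.62

5.62


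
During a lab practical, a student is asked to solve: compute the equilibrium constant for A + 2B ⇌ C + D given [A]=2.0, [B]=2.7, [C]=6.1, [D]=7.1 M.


Kc = [C][D]/([A][B]^2)
= (6.1^1 × 7.1^1)/(2.0^1 × 2.7^2)
= 43.31/14.58
= 2.971

2.971


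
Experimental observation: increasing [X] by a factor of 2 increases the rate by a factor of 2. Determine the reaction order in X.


rate ∝ [X]^n
2^n = 2 → n = 1
Order in X: 1

1
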